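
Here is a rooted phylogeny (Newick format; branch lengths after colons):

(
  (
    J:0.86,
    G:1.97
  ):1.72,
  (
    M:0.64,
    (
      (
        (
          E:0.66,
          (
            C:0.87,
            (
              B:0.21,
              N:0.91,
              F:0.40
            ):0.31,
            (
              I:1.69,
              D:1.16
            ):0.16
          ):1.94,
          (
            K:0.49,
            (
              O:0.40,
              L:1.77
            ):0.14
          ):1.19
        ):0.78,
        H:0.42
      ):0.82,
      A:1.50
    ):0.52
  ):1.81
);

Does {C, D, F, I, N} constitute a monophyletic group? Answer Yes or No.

No

The MRCA of the listed taxa subtends (C,(B,N,F),(I,D)).
That clade also contains B, which is not in the proposed group, so the group is not monophyletic.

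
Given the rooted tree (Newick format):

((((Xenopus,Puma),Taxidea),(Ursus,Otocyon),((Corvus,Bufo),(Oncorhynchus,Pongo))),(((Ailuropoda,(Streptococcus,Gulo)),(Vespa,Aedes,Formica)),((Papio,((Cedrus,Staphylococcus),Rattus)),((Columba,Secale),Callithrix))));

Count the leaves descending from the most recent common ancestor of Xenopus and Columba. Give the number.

22

The MRCA of Xenopus and Columba is the root, so the clade is the entire tree.
That clade contains 22 terminal taxa: Aedes, Ailuropoda, Bufo, Callithrix, Cedrus, Columba, Corvus, Formica, Gulo, Oncorhynchus, Otocyon, Papio, Pongo, Puma, Rattus, Secale, Staphylococcus, Streptococcus, Taxidea, Ursus, Vespa, Xenopus.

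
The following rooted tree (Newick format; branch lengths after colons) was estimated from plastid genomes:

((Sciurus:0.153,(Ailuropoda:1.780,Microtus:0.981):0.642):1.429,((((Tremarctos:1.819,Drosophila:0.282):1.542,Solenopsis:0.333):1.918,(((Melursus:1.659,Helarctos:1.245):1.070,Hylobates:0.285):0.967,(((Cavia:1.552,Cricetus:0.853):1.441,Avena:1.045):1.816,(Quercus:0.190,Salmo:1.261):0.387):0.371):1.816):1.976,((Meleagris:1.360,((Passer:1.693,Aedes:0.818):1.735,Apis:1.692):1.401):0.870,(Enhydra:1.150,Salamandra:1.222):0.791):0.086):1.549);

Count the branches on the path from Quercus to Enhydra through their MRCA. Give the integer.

8

The MRCA of Quercus and Enhydra is the node subtending ((((Tremarctos,Drosophila),Solenopsis),(((Melursus,Helarctos),Hylobates),(((Cavia,Cricetus),Avena),(Quercus,Salmo)))),((Meleagris,((Passer,Aedes),Apis)),(Enhydra,Salamandra))).
From Quercus up to that node: 5 branches. From Enhydra up to the same node: 3 branches. Total: 5 + 3 = 8.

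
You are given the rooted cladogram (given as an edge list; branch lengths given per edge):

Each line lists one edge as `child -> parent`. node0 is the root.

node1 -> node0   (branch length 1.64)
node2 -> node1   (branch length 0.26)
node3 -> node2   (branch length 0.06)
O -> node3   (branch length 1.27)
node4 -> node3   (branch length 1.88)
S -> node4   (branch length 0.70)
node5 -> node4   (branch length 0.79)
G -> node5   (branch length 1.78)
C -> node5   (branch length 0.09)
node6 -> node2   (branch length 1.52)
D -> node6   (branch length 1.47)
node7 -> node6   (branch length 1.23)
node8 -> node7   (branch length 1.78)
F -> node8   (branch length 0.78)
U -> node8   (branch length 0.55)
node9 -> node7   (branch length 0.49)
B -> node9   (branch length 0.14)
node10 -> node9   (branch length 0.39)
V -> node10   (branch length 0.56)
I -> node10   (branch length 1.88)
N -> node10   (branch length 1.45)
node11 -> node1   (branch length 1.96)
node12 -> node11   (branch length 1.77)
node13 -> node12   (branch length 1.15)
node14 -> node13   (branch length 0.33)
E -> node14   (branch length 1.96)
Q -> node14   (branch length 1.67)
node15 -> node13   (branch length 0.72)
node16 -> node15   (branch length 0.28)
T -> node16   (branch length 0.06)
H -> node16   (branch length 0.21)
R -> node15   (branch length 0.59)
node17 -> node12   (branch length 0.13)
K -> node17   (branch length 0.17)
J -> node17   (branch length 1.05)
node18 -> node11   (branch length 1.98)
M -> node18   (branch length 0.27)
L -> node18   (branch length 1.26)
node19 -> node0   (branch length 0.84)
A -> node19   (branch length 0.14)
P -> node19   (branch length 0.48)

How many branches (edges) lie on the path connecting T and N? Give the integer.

The MRCA of T and N is the node subtending (((O,(S,(G,C))),(D,((F,U),(B,(V,I,N))))),((((E,Q),((T,H),R)),(K,J)),(M,L))).
From T up to that node: 6 branches. From N up to the same node: 6 branches. Total: 6 + 6 = 12.

12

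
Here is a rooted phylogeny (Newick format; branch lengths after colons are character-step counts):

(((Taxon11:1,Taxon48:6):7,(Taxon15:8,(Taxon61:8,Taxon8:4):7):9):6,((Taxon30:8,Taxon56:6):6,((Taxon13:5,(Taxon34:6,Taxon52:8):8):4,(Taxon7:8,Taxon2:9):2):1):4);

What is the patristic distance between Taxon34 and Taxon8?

49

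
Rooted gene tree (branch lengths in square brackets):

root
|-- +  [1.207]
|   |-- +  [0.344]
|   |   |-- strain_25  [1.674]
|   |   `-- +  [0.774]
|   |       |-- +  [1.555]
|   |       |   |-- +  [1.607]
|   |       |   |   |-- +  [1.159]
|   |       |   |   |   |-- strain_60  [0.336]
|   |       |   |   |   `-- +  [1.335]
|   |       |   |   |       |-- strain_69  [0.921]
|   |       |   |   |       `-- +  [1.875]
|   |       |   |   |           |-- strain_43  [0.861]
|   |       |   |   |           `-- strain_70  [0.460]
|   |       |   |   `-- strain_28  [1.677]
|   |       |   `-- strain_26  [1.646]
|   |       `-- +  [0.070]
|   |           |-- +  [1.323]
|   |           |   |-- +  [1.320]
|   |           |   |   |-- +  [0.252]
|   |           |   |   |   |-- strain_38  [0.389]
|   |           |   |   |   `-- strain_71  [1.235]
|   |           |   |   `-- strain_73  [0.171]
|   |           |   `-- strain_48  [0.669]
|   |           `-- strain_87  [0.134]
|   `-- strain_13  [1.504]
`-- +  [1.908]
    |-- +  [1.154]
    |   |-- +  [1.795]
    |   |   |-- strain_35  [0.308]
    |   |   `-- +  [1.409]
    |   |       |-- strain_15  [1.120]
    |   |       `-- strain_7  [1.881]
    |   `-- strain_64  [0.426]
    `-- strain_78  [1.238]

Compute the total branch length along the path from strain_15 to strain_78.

6.716

The path runs strain_15 → … → MRCA → … → strain_78; the MRCA is the node subtending (((strain_35,(strain_15,strain_7)),strain_64),strain_78).
Branch lengths along that path: 1.120 + 1.409 + 1.795 + 1.154 + 1.238 = 6.716.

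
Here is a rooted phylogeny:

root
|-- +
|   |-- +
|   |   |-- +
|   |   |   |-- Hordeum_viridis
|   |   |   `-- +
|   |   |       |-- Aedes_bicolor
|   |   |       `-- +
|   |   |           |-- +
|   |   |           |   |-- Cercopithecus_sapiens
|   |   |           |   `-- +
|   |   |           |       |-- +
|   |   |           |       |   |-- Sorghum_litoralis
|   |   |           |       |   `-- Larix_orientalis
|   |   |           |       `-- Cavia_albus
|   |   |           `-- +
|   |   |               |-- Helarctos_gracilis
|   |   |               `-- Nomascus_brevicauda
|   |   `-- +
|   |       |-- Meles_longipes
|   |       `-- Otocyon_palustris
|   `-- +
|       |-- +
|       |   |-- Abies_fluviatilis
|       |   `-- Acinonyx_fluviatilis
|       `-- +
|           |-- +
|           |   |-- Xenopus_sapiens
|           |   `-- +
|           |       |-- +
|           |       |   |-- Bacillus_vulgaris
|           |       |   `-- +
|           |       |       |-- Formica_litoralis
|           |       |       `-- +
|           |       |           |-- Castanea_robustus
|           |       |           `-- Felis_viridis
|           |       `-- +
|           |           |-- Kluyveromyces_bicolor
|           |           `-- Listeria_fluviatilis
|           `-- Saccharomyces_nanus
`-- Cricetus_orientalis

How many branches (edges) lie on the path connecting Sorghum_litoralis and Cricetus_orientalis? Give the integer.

10

The MRCA of Sorghum_litoralis and Cricetus_orientalis is the root of the tree.
From Sorghum_litoralis up to that node: 9 branches. From Cricetus_orientalis up to the same node: 1 branch. Total: 9 + 1 = 10.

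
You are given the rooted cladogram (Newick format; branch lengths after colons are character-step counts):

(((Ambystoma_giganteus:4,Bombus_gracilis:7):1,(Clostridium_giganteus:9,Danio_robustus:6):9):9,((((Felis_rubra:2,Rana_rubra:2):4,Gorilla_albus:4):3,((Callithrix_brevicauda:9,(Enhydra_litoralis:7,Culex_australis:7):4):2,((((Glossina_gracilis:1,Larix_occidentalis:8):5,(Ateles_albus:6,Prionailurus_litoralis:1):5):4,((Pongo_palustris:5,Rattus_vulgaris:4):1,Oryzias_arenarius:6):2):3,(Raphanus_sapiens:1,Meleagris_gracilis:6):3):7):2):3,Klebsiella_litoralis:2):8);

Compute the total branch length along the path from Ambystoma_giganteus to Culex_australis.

40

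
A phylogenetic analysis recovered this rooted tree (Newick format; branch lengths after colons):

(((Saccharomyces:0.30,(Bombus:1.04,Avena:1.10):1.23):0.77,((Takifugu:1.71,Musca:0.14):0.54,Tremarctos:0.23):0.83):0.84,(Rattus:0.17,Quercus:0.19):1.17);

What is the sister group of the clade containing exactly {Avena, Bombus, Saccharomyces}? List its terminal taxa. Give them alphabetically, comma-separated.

Musca, Takifugu, Tremarctos

The clade containing exactly {Avena, Bombus, Saccharomyces} attaches to the tree at the node subtending ((Saccharomyces,(Bombus,Avena)),((Takifugu,Musca),Tremarctos)).
The other lineage descending from that same node — the sister group — is ((Takifugu,Musca),Tremarctos); its 3 tips in alphabetical order are the answer.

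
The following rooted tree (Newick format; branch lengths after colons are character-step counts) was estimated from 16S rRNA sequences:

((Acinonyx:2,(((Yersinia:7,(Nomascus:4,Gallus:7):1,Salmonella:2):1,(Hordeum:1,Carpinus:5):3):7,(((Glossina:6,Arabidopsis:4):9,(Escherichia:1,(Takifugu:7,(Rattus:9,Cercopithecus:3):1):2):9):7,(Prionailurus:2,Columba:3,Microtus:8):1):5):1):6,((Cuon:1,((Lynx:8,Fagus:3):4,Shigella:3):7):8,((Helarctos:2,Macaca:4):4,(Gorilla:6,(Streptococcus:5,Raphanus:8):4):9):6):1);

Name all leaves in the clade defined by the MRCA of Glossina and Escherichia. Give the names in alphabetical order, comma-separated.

Arabidopsis, Cercopithecus, Escherichia, Glossina, Rattus, Takifugu

Tracing Glossina: it sits inside (Glossina,Arabidopsis).
Tracing Escherichia: it sits inside (Escherichia,(Takifugu,(Rattus,Cercopithecus))).
The smallest clade enclosing both is ((Glossina,Arabidopsis),(Escherichia,(Takifugu,(Rattus,Cercopithecus)))); the answer is its 6 terminal taxa in alphabetical order.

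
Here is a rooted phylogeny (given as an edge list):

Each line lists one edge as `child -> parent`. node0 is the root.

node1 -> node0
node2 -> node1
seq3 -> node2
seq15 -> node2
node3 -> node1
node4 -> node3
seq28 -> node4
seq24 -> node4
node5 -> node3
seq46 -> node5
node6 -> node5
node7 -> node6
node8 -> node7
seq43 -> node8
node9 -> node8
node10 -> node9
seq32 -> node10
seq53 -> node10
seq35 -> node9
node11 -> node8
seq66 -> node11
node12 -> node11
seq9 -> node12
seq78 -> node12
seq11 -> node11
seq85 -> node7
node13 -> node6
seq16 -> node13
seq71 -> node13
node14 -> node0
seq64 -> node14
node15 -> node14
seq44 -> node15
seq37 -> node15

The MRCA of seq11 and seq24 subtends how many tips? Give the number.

14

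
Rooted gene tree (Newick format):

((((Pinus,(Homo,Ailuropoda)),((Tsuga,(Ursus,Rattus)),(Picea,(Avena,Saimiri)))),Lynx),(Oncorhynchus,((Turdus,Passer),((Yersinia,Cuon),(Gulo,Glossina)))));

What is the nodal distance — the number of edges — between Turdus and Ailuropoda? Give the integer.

The MRCA of Turdus and Ailuropoda is the root of the tree.
From Turdus up to that node: 4 branches. From Ailuropoda up to the same node: 5 branches. Total: 4 + 5 = 9.

9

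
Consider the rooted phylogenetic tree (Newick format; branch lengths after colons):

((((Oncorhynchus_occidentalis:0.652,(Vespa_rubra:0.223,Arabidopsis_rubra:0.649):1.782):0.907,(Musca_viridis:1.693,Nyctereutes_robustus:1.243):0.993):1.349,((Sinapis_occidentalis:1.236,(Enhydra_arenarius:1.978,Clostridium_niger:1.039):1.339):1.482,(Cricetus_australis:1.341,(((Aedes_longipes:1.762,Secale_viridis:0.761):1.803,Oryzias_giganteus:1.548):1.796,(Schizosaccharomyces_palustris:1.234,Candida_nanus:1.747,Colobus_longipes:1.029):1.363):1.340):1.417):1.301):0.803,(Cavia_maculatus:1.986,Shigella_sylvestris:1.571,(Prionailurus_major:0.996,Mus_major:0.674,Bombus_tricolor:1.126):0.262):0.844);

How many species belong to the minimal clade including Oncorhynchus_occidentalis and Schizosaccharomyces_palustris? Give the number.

15

The MRCA of Oncorhynchus_occidentalis and Schizosaccharomyces_palustris is the node subtending (((Oncorhynchus_occidentalis,(Vespa_rubra,Arabidopsis_rubra)),(Musca_viridis,Nyctereutes_robustus)),((Sinapis_occidentalis,(Enhydra_arenarius,Clostridium_niger)),(Cricetus_australis,(((Aedes_longipes,Secale_viridis),Oryzias_giganteus),(Schizosaccharomyces_palustris,Candida_nanus,Colobus_longipes))))).
That clade contains 15 terminal taxa: Aedes_longipes, Arabidopsis_rubra, Candida_nanus, Clostridium_niger, Colobus_longipes, Cricetus_australis, Enhydra_arenarius, Musca_viridis, Nyctereutes_robustus, Oncorhynchus_occidentalis, Oryzias_giganteus, Schizosaccharomyces_palustris, Secale_viridis, Sinapis_occidentalis, Vespa_rubra.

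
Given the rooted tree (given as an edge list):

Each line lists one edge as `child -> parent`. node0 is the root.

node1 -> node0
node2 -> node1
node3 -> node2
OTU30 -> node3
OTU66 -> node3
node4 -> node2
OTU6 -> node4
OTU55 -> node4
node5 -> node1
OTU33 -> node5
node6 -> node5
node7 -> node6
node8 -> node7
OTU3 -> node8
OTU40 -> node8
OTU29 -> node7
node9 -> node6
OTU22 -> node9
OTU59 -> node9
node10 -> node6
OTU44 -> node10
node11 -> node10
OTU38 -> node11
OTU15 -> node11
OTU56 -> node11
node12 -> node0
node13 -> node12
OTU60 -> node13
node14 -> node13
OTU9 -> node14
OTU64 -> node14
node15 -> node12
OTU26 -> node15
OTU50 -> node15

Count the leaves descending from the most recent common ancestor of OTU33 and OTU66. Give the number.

The MRCA of OTU33 and OTU66 is the node subtending (((OTU30,OTU66),(OTU6,OTU55)),(OTU33,(((OTU3,OTU40),OTU29),(OTU22,OTU59),(OTU44,(OTU38,OTU15,OTU56))))).
That clade contains 14 terminal taxa: OTU15, OTU22, OTU29, OTU3, OTU30, OTU33, OTU38, OTU40, OTU44, OTU55, OTU56, OTU59, OTU6, OTU66.

14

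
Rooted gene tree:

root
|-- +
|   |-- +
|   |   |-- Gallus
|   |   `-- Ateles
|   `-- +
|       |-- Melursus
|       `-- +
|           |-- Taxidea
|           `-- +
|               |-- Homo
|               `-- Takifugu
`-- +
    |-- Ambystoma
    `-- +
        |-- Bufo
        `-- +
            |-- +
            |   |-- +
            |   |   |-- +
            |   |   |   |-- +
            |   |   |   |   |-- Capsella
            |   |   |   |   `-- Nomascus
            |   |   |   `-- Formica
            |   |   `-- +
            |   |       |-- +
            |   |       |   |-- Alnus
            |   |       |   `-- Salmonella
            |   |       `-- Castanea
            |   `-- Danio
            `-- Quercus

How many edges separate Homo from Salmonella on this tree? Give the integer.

The MRCA of Homo and Salmonella is the root of the tree.
From Homo up to that node: 5 branches. From Salmonella up to the same node: 8 branches. Total: 5 + 8 = 13.

13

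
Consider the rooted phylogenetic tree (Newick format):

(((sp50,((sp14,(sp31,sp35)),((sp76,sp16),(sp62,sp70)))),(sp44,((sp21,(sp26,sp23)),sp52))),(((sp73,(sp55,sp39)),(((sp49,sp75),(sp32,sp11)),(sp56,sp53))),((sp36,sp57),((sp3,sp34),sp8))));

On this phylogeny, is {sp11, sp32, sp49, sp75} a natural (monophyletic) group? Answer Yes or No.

The most recent common ancestor of these taxa subtends ((sp49,sp75),(sp32,sp11)).
That clade has exactly 4 tips — every listed taxon and nothing else — so the group is monophyletic.

Yes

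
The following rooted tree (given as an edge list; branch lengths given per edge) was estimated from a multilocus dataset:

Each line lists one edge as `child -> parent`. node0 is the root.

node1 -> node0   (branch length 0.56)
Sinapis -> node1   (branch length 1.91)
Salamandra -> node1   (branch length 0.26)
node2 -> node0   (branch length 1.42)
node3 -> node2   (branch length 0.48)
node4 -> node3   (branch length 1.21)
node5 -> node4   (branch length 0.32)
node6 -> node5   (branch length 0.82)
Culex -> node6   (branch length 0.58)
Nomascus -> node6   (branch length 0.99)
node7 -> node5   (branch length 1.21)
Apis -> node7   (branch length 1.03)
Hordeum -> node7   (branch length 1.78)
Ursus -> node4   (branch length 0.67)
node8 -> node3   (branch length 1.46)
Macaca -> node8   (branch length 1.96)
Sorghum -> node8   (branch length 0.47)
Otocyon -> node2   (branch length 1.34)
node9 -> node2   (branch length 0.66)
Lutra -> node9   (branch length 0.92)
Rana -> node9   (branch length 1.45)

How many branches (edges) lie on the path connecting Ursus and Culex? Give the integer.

The MRCA of Ursus and Culex is the node subtending (((Culex,Nomascus),(Apis,Hordeum)),Ursus).
From Ursus up to that node: 1 branch. From Culex up to the same node: 3 branches. Total: 1 + 3 = 4.

4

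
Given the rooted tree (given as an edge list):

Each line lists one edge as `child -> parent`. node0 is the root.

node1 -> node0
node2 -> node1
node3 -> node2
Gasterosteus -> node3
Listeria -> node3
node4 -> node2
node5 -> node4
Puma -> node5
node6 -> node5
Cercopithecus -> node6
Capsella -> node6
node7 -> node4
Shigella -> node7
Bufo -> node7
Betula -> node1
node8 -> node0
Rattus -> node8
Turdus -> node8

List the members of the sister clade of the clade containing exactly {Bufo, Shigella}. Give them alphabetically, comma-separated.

The clade containing exactly {Bufo, Shigella} attaches to the tree at the node subtending ((Puma,(Cercopithecus,Capsella)),(Shigella,Bufo)).
The other lineage descending from that same node — the sister group — is (Puma,(Cercopithecus,Capsella)); its 3 tips in alphabetical order are the answer.

Capsella, Cercopithecus, Puma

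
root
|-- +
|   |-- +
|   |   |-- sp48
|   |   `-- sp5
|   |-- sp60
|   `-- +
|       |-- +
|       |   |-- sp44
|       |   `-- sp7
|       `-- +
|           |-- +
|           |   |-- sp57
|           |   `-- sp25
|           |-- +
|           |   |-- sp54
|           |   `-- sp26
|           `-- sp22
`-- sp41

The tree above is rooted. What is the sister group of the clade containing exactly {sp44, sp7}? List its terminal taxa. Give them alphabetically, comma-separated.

The clade containing exactly {sp44, sp7} attaches to the tree at the node subtending ((sp44,sp7),((sp57,sp25),(sp54,sp26),sp22)).
The other lineage descending from that same node — the sister group — is ((sp57,sp25),(sp54,sp26),sp22); its 5 tips in alphabetical order are the answer.

sp22, sp25, sp26, sp54, sp57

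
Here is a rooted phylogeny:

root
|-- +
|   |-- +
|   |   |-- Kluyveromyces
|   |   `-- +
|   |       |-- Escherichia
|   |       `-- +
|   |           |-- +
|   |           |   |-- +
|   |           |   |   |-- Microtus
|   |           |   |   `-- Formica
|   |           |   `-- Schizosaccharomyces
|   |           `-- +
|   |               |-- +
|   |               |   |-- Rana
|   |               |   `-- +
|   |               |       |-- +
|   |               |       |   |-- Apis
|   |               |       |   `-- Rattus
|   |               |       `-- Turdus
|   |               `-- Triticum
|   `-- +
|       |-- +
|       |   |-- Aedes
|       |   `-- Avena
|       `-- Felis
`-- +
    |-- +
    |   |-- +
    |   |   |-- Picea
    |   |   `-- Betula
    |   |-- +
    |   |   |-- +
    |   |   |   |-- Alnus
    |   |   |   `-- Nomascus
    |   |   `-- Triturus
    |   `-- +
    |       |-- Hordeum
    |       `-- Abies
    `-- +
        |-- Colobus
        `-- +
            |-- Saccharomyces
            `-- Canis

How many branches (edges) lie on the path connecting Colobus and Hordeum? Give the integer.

5

The MRCA of Colobus and Hordeum is the node subtending (((Picea,Betula),((Alnus,Nomascus),Triturus),(Hordeum,Abies)),(Colobus,(Saccharomyces,Canis))).
From Colobus up to that node: 2 branches. From Hordeum up to the same node: 3 branches. Total: 2 + 3 = 5.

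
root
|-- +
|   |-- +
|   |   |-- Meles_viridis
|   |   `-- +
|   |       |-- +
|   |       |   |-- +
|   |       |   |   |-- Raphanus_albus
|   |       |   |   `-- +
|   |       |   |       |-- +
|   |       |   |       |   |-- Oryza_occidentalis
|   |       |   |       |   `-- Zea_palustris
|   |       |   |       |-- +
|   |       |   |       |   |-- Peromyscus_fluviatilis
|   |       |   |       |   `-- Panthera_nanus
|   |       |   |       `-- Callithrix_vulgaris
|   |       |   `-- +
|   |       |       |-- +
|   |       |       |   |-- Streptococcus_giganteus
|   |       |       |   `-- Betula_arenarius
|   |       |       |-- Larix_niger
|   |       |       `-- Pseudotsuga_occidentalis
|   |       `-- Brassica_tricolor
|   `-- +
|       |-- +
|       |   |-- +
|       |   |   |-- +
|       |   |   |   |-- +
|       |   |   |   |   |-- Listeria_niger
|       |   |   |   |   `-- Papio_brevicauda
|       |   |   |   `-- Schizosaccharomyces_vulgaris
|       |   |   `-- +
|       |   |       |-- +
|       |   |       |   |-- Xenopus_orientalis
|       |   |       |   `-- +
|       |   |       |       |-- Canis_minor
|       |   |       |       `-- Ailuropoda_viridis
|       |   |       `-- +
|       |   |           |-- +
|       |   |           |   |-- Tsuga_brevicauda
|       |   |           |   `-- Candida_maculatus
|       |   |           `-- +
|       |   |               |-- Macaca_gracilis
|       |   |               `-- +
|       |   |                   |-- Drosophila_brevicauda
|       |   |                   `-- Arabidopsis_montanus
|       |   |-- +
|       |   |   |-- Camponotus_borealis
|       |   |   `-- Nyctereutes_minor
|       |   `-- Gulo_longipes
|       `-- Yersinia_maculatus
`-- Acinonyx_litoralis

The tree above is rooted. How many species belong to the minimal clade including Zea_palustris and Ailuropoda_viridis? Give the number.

27

The MRCA of Zea_palustris and Ailuropoda_viridis is the node subtending ((Meles_viridis,(((Raphanus_albus,((Oryza_occidentalis,Zea_palustris),(Peromyscus_fluviatilis,Panthera_nanus),Callithrix_vulgaris)),((Streptococcus_giganteus,Betula_arenarius),Larix_niger,Pseudotsuga_occidentalis)),Brassica_tricolor)),(((((Listeria_niger,Papio_brevicauda),Schizosaccharomyces_vulgaris),((Xenopus_orientalis,(Canis_minor,Ailuropoda_viridis)),((Tsuga_brevicauda,Candida_maculatus),(Macaca_gracilis,(Drosophila_brevicauda,Arabidopsis_montanus))))),(Camponotus_borealis,Nyctereutes_minor),Gulo_longipes),Yersinia_maculatus)).
That clade contains 27 terminal taxa: Ailuropoda_viridis, Arabidopsis_montanus, Betula_arenarius, Brassica_tricolor, Callithrix_vulgaris, Camponotus_borealis, Candida_maculatus, Canis_minor, Drosophila_brevicauda, Gulo_longipes, Larix_niger, Listeria_niger, Macaca_gracilis, Meles_viridis, Nyctereutes_minor, Oryza_occidentalis, Panthera_nanus, Papio_brevicauda, Peromyscus_fluviatilis, Pseudotsuga_occidentalis, Raphanus_albus, Schizosaccharomyces_vulgaris, Streptococcus_giganteus, Tsuga_brevicauda, Xenopus_orientalis, Yersinia_maculatus, Zea_palustris.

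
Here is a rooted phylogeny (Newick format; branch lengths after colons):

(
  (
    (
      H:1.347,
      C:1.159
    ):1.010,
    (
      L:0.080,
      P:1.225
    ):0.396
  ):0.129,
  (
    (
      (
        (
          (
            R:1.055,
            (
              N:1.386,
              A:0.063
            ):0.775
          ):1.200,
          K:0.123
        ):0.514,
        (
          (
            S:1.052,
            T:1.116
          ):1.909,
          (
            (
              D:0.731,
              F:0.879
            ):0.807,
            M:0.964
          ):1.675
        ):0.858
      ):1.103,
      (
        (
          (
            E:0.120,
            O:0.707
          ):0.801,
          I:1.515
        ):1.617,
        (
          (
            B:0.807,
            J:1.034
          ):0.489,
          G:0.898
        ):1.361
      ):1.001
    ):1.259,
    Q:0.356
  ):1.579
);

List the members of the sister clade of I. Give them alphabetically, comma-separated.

I attaches to the tree at the node subtending ((E,O),I).
The other lineage descending from that same node — the sister group — is (E,O); its 2 tips in alphabetical order are the answer.

E, O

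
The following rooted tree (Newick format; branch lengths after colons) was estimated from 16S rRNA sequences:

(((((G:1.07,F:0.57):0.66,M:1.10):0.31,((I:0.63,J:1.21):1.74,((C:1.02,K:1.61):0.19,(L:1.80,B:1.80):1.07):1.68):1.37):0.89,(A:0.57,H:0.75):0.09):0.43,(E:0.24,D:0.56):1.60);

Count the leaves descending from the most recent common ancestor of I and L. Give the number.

6

The MRCA of I and L is the node subtending ((I,J),((C,K),(L,B))).
That clade contains 6 terminal taxa: B, C, I, J, K, L.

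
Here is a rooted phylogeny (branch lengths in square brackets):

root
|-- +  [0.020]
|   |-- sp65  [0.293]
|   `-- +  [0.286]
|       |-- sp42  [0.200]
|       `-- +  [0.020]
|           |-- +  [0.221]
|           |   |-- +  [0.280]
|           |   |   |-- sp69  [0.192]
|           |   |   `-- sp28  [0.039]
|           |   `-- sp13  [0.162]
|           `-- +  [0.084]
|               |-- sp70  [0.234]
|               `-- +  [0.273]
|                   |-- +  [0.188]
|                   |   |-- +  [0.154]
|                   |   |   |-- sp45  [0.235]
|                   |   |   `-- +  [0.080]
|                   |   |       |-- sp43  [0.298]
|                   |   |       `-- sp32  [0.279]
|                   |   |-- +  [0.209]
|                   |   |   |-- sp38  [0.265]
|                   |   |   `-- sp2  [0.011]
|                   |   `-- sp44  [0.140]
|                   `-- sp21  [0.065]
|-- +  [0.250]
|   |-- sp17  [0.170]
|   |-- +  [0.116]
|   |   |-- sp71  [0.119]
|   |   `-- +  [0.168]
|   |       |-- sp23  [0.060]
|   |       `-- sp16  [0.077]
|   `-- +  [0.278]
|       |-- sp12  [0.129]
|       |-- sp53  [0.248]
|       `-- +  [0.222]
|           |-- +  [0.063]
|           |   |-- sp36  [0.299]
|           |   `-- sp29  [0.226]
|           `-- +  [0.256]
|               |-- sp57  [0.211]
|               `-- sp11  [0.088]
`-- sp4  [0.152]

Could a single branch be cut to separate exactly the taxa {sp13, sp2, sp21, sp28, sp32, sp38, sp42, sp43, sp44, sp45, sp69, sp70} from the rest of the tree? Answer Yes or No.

Yes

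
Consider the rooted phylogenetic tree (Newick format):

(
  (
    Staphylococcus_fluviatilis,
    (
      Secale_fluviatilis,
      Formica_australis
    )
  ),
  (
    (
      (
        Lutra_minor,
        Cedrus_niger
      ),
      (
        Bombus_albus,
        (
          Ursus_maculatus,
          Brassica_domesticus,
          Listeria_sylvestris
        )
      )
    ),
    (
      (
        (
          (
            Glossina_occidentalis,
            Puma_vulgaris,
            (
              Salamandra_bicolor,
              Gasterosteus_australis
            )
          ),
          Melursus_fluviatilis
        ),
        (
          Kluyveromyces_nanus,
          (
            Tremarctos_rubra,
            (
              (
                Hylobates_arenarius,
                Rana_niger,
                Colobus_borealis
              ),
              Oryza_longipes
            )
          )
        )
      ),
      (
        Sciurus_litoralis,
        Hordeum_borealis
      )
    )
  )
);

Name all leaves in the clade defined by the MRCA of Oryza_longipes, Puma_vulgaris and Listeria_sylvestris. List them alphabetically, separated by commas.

Tracing Oryza_longipes: it sits inside ((Hylobates_arenarius,Rana_niger,Colobus_borealis),Oryza_longipes).
Tracing Puma_vulgaris: it sits inside (Glossina_occidentalis,Puma_vulgaris,(Salamandra_bicolor,Gasterosteus_australis)).
Tracing Listeria_sylvestris: it sits inside (Ursus_maculatus,Brassica_domesticus,Listeria_sylvestris).
The smallest clade enclosing all 3 is (((Lutra_minor,Cedrus_niger),(Bombus_albus,(Ursus_maculatus,Brassica_domesticus,Listeria_sylvestris))),((((Glossina_occidentalis,Puma_vulgaris,(Salamandra_bicolor,Gasterosteus_australis)),Melursus_fluviatilis),(Kluyveromyces_nanus,(Tremarctos_rubra,((Hylobates_arenarius,Rana_niger,Colobus_borealis),Oryza_longipes)))),(Sciurus_litoralis,Hordeum_borealis))); the answer is its 19 terminal taxa in alphabetical order.

Bombus_albus, Brassica_domesticus, Cedrus_niger, Colobus_borealis, Gasterosteus_australis, Glossina_occidentalis, Hordeum_borealis, Hylobates_arenarius, Kluyveromyces_nanus, Listeria_sylvestris, Lutra_minor, Melursus_fluviatilis, Oryza_longipes, Puma_vulgaris, Rana_niger, Salamandra_bicolor, Sciurus_litoralis, Tremarctos_rubra, Ursus_maculatus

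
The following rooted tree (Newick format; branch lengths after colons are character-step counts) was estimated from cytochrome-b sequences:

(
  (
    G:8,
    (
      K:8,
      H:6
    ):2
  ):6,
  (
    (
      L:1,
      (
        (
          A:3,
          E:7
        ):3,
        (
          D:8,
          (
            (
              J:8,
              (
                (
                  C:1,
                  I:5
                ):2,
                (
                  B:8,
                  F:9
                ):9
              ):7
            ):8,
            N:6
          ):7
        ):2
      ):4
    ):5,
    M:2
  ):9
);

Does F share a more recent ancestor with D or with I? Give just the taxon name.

I

The MRCA of F and I subtends ((C,I),(B,F)) (4 taxa).
The MRCA of F and D subtends (D,((J,((C,I),(B,F))),N)) (7 taxa).
The first is nested inside the second, so F shares a more recent common ancestor with I.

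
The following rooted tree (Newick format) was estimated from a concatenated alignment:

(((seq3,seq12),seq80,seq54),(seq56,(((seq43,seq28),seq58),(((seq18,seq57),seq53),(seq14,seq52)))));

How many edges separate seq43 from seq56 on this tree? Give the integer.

The MRCA of seq43 and seq56 is the node subtending (seq56,(((seq43,seq28),seq58),(((seq18,seq57),seq53),(seq14,seq52)))).
From seq43 up to that node: 4 branches. From seq56 up to the same node: 1 branch. Total: 4 + 1 = 5.

5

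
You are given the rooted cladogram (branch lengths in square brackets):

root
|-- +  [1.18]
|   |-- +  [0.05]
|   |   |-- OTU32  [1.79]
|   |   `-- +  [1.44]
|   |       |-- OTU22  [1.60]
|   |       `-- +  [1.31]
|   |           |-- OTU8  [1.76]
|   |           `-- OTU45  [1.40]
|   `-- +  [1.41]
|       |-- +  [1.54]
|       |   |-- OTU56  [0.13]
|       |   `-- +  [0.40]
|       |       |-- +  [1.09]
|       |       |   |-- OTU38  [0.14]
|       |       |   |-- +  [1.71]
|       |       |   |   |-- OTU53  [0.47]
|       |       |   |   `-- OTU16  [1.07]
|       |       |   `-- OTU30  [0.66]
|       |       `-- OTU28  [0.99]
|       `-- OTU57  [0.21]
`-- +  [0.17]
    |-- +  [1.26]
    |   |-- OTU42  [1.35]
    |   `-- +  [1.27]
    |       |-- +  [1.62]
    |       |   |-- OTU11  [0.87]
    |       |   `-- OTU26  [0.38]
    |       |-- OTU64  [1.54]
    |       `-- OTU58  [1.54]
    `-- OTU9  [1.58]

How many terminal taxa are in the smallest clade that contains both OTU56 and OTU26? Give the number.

17

The MRCA of OTU56 and OTU26 is the root, so the clade is the entire tree.
That clade contains 17 terminal taxa: OTU11, OTU16, OTU22, OTU26, OTU28, OTU30, OTU32, OTU38, OTU42, OTU45, OTU53, OTU56, OTU57, OTU58, OTU64, OTU8, OTU9.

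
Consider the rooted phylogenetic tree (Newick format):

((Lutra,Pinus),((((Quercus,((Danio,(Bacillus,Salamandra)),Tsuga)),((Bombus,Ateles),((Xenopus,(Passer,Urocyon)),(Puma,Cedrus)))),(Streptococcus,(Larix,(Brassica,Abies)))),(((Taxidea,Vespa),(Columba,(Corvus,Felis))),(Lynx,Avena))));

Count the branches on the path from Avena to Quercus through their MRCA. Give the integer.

7

The MRCA of Avena and Quercus is the node subtending ((((Quercus,((Danio,(Bacillus,Salamandra)),Tsuga)),((Bombus,Ateles),((Xenopus,(Passer,Urocyon)),(Puma,Cedrus)))),(Streptococcus,(Larix,(Brassica,Abies)))),(((Taxidea,Vespa),(Columba,(Corvus,Felis))),(Lynx,Avena))).
From Avena up to that node: 3 branches. From Quercus up to the same node: 4 branches. Total: 3 + 4 = 7.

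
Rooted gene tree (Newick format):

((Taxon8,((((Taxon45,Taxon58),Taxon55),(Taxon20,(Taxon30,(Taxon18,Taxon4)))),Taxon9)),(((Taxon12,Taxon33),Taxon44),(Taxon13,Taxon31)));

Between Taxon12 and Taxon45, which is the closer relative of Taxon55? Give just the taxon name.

The MRCA of Taxon55 and Taxon45 subtends ((Taxon45,Taxon58),Taxon55) (3 taxa).
The MRCA of Taxon55 and Taxon12 is the root, subtending the entire tree (14 taxa).
The first is nested inside the second, so Taxon55 shares a more recent common ancestor with Taxon45.

Taxon45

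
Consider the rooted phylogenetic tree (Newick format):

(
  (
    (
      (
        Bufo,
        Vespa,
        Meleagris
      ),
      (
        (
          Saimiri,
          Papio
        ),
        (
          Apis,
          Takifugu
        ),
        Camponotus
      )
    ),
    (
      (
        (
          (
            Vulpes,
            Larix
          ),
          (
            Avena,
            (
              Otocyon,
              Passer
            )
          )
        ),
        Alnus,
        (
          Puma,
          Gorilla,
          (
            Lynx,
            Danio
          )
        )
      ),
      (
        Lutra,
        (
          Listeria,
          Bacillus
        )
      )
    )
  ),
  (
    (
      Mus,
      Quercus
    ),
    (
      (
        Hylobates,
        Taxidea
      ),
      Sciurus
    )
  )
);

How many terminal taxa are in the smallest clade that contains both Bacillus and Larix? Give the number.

13

The MRCA of Bacillus and Larix is the node subtending ((((Vulpes,Larix),(Avena,(Otocyon,Passer))),Alnus,(Puma,Gorilla,(Lynx,Danio))),(Lutra,(Listeria,Bacillus))).
That clade contains 13 terminal taxa: Alnus, Avena, Bacillus, Danio, Gorilla, Larix, Listeria, Lutra, Lynx, Otocyon, Passer, Puma, Vulpes.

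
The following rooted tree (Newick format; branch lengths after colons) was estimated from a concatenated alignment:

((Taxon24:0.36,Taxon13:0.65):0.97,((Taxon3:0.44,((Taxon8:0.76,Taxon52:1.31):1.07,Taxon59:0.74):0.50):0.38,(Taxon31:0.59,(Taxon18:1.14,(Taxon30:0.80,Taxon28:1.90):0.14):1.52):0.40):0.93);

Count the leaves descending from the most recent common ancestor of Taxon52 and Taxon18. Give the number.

8

The MRCA of Taxon52 and Taxon18 is the node subtending ((Taxon3,((Taxon8,Taxon52),Taxon59)),(Taxon31,(Taxon18,(Taxon30,Taxon28)))).
That clade contains 8 terminal taxa: Taxon18, Taxon28, Taxon3, Taxon30, Taxon31, Taxon52, Taxon59, Taxon8.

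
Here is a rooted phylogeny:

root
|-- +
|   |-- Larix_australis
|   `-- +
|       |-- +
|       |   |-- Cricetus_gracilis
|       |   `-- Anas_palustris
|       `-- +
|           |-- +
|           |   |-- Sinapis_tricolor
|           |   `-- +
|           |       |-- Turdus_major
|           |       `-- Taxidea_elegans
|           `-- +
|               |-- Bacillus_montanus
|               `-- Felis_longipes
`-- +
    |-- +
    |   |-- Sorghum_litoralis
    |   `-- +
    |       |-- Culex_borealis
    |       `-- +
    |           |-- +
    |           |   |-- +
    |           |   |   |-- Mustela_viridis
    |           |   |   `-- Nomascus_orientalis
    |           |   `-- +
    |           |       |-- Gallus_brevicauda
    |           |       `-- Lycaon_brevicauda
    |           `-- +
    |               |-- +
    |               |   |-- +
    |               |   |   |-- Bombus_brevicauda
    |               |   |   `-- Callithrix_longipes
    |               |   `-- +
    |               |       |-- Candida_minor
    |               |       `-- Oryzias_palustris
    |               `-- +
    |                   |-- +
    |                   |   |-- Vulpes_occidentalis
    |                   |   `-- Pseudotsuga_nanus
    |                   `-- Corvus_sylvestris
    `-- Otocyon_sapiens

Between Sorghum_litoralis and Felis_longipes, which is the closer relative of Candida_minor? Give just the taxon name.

Sorghum_litoralis

The MRCA of Candida_minor and Sorghum_litoralis subtends (Sorghum_litoralis,(Culex_borealis,(((Mustela_viridis,Nomascus_orientalis),(Gallus_brevicauda,Lycaon_brevicauda)),(((Bombus_brevicauda,Callithrix_longipes),(Candida_minor,Oryzias_palustris)),((Vulpes_occidentalis,Pseudotsuga_nanus),Corvus_sylvestris))))) (13 taxa).
The MRCA of Candida_minor and Felis_longipes is the root, subtending the entire tree (22 taxa).
The first is nested inside the second, so Candida_minor shares a more recent common ancestor with Sorghum_litoralis.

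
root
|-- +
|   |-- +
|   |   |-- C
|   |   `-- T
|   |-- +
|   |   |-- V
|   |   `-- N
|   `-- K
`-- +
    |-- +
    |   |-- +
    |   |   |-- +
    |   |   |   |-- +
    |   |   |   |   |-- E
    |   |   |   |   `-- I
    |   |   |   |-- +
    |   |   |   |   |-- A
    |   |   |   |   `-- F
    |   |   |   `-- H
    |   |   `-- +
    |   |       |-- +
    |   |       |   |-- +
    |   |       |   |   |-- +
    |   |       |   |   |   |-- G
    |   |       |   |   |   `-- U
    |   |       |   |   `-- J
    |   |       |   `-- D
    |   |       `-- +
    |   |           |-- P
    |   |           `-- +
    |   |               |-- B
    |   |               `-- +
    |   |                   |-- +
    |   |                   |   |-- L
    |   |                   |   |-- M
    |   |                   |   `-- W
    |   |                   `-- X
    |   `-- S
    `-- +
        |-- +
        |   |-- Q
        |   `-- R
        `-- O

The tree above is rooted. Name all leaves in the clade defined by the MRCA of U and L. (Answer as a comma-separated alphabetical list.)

B, D, G, J, L, M, P, U, W, X

Tracing U: it sits inside (G,U).
Tracing L: it sits inside (L,M,W).
The smallest clade enclosing both is ((((G,U),J),D),(P,(B,((L,M,W),X)))); the answer is its 10 terminal taxa in alphabetical order.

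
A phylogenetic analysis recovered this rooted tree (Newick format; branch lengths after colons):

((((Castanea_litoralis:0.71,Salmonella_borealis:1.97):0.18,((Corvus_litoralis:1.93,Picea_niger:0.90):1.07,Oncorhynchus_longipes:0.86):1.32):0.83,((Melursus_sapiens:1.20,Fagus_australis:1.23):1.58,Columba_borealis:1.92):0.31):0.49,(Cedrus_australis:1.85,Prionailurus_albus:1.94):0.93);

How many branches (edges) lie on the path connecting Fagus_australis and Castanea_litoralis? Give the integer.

6

The MRCA of Fagus_australis and Castanea_litoralis is the node subtending (((Castanea_litoralis,Salmonella_borealis),((Corvus_litoralis,Picea_niger),Oncorhynchus_longipes)),((Melursus_sapiens,Fagus_australis),Columba_borealis)).
From Fagus_australis up to that node: 3 branches. From Castanea_litoralis up to the same node: 3 branches. Total: 3 + 3 = 6.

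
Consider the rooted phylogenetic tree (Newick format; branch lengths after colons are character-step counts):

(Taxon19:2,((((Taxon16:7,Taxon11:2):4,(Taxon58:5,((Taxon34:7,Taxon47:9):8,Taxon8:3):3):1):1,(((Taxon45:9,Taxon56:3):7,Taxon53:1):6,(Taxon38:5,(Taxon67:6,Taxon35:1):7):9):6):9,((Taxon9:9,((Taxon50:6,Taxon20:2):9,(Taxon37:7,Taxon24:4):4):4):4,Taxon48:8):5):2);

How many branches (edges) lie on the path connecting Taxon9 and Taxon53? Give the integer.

7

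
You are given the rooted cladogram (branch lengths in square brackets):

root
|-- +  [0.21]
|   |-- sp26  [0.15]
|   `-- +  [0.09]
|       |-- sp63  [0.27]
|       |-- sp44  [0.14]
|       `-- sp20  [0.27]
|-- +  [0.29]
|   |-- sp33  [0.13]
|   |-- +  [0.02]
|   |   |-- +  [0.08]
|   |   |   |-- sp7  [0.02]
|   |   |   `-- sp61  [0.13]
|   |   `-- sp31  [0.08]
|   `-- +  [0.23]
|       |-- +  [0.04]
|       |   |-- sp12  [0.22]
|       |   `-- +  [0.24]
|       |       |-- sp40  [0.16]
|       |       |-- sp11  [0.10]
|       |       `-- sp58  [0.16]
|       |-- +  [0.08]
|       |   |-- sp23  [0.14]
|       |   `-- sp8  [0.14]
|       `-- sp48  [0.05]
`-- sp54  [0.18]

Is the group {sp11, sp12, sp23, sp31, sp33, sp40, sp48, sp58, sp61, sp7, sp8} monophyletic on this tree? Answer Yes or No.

The most recent common ancestor of these taxa subtends (sp33,((sp7,sp61),sp31),((sp12,(sp40,sp11,sp58)),(sp23,sp8),sp48)).
That clade has exactly 11 tips — every listed taxon and nothing else — so the group is monophyletic.

Yes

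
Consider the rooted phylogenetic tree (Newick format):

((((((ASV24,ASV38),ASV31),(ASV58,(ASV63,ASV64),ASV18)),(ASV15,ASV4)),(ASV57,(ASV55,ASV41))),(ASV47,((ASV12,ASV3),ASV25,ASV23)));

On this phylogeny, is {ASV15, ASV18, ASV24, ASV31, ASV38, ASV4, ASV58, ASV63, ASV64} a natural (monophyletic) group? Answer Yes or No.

The most recent common ancestor of these taxa subtends ((((ASV24,ASV38),ASV31),(ASV58,(ASV63,ASV64),ASV18)),(ASV15,ASV4)).
That clade has exactly 9 tips — every listed taxon and nothing else — so the group is monophyletic.

Yes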